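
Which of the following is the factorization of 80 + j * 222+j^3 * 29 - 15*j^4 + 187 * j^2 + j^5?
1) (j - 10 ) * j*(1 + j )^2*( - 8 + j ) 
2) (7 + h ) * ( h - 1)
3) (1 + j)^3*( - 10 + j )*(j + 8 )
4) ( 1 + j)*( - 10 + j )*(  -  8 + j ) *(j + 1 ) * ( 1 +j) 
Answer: 4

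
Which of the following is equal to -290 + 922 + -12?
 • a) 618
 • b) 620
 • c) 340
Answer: b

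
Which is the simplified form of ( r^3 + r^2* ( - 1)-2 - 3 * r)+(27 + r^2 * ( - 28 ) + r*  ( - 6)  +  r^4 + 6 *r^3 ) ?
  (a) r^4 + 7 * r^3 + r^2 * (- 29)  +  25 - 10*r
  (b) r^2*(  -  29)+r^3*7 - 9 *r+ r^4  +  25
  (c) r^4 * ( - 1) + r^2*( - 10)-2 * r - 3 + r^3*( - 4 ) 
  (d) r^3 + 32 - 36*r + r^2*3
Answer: b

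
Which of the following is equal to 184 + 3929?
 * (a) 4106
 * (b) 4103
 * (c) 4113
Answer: c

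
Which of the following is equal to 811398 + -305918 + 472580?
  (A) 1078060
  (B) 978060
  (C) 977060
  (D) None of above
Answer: B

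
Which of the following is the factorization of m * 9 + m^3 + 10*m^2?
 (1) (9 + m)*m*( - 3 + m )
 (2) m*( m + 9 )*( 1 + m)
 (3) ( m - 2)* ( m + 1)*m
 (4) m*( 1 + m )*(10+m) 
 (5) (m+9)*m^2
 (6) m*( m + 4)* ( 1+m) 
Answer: 2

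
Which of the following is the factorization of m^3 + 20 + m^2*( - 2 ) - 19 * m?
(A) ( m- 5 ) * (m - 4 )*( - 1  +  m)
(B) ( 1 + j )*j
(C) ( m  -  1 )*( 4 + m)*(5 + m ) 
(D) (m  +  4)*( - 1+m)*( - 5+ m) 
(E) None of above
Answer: D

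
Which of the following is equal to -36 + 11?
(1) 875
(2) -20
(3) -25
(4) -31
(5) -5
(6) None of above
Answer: 3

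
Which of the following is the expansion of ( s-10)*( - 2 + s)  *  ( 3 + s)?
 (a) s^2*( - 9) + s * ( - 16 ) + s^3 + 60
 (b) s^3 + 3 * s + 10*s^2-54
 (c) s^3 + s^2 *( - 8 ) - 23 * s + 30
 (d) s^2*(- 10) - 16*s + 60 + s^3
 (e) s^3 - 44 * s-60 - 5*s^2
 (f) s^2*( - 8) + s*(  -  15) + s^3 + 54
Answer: a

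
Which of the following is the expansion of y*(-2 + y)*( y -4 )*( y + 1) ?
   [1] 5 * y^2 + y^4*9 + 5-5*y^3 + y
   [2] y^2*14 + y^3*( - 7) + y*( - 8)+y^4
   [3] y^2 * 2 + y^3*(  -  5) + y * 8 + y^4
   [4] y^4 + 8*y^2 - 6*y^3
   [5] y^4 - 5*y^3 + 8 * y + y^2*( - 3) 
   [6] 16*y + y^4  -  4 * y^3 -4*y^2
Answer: 3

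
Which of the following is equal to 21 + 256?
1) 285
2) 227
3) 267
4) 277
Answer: 4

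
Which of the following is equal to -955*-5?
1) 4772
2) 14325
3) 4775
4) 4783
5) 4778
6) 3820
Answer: 3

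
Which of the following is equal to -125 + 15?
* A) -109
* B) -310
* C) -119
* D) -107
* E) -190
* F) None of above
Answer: F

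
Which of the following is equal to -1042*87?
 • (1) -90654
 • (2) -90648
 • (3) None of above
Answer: 1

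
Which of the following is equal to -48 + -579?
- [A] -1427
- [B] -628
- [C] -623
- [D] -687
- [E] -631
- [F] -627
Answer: F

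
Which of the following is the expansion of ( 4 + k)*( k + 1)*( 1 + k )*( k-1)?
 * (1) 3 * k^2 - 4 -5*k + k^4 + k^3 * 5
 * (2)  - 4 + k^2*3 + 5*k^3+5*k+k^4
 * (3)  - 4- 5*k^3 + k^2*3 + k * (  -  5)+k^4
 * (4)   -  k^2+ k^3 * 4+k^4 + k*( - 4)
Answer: 1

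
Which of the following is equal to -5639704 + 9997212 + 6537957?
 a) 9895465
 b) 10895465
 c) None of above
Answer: b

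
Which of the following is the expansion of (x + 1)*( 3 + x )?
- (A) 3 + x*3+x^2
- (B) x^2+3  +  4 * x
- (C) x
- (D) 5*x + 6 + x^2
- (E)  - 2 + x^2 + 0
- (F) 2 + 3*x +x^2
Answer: B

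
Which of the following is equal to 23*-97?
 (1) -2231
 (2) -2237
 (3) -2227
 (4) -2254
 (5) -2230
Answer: 1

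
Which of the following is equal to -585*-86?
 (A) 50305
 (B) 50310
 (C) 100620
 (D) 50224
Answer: B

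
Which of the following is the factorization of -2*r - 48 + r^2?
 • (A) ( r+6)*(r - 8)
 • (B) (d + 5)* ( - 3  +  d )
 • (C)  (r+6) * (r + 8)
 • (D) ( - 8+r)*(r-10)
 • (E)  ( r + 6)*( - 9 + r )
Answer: A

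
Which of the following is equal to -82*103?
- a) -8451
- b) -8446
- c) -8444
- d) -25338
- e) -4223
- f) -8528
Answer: b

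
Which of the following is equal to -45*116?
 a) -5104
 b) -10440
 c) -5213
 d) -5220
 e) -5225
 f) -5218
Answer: d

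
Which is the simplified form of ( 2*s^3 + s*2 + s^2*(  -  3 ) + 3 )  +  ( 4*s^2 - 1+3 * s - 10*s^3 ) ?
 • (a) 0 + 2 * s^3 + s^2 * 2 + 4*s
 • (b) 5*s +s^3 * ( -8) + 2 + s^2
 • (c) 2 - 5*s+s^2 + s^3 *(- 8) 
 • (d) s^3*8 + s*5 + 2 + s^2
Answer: b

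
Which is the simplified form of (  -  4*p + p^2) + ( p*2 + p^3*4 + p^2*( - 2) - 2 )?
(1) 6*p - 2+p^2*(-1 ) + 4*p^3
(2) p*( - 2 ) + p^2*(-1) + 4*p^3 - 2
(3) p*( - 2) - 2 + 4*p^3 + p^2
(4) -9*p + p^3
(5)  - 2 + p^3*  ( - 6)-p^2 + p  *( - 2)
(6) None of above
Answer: 2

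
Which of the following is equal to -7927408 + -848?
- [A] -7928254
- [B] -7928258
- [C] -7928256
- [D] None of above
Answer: C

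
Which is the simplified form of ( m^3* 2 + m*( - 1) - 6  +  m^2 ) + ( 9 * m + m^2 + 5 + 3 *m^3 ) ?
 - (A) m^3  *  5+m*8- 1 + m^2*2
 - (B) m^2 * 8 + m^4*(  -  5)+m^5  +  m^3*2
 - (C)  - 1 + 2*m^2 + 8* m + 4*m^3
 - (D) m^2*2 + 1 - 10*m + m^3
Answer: A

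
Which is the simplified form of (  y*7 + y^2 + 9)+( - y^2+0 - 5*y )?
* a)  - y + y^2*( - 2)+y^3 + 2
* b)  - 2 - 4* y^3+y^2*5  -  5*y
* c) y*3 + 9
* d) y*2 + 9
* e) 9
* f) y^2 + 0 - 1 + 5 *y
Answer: d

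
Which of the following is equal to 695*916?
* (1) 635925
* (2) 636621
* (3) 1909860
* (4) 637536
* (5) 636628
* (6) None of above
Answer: 6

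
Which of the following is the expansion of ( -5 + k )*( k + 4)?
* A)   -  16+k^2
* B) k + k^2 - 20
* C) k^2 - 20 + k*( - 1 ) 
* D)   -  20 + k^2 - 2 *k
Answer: C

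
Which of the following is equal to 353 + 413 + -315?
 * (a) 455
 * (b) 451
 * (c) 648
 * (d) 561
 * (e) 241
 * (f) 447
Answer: b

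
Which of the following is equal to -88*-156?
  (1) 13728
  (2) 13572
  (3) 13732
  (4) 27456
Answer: 1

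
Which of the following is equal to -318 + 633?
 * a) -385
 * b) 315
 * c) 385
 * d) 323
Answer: b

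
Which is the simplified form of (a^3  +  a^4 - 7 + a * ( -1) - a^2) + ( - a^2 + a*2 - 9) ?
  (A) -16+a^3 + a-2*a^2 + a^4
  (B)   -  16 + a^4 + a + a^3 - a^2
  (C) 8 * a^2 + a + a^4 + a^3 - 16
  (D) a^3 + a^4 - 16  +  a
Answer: A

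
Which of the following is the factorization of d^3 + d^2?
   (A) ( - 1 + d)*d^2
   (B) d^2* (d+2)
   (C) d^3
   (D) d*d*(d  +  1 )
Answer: D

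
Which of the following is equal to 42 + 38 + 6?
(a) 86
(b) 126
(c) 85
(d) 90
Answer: a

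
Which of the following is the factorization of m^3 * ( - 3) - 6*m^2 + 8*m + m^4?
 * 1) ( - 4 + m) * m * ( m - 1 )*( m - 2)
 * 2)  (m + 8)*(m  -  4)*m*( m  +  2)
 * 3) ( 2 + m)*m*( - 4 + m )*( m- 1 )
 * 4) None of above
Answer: 3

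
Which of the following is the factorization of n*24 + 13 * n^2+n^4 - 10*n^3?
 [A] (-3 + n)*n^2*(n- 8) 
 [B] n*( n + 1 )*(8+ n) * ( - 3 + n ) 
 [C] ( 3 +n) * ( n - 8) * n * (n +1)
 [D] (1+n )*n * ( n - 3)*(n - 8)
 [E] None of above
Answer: D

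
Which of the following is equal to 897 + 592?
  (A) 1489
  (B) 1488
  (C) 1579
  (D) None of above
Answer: A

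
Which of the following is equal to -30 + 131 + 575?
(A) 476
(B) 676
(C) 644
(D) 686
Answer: B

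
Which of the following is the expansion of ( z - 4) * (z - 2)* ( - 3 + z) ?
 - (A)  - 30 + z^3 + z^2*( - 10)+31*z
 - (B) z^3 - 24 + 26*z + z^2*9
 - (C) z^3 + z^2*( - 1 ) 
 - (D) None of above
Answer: D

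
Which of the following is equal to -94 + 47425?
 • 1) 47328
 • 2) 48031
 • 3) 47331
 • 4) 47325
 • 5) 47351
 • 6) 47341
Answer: 3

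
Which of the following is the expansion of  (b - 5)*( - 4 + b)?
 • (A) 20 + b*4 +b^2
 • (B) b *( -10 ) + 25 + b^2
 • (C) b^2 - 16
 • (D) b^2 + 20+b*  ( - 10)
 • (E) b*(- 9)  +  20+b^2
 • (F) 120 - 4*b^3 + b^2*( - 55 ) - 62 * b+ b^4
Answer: E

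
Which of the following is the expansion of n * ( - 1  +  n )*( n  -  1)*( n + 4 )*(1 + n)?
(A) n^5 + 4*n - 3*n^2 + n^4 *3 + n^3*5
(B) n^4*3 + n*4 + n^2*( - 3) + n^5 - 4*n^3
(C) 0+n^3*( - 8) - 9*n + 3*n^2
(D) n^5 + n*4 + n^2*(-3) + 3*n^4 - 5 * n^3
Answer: D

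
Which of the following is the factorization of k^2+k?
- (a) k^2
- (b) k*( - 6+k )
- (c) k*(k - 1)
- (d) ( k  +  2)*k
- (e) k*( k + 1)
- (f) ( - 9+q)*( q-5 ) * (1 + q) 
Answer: e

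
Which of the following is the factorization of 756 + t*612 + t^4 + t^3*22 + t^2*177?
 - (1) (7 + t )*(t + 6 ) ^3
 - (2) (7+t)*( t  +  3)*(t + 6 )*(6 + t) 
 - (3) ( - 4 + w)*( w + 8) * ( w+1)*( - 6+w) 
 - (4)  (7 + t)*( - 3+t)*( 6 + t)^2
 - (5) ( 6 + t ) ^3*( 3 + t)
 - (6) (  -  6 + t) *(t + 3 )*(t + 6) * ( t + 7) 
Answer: 2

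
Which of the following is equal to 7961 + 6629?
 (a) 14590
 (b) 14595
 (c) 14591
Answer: a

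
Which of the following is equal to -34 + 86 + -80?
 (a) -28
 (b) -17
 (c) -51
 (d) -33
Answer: a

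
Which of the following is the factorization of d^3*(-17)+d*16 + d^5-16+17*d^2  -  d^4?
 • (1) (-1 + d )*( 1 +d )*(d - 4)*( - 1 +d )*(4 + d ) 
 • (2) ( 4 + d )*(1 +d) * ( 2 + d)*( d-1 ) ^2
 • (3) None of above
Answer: 1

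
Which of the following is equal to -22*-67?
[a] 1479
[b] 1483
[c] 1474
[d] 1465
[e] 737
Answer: c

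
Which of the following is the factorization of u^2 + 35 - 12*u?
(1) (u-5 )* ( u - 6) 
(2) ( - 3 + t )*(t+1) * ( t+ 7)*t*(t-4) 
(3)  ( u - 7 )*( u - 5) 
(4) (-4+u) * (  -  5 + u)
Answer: 3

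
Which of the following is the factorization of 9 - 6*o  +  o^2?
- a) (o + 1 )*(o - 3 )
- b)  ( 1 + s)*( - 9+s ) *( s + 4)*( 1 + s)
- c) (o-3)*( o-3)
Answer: c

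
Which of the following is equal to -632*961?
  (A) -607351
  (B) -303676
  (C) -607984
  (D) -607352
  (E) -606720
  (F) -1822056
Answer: D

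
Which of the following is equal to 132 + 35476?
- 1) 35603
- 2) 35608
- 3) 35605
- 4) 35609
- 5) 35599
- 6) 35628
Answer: 2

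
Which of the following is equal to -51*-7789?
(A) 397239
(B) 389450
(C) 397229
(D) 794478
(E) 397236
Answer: A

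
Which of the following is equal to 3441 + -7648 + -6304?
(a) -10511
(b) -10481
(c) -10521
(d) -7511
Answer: a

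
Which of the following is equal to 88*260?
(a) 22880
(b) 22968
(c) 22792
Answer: a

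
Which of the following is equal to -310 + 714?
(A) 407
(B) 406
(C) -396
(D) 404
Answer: D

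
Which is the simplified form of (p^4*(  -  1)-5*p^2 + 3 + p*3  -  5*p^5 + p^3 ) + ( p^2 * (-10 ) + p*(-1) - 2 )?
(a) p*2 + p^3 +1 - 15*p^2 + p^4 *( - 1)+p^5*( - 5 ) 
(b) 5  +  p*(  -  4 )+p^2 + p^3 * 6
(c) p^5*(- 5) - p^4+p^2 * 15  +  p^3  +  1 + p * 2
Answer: a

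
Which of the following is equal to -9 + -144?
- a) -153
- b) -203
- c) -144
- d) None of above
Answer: a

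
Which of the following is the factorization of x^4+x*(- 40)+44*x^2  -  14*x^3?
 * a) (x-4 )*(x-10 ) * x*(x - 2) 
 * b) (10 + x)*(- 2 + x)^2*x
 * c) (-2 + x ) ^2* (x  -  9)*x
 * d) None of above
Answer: d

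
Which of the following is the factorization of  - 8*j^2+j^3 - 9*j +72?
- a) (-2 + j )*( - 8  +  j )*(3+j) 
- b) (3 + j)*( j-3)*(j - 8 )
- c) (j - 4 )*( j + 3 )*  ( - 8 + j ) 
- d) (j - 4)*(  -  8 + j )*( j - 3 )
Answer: b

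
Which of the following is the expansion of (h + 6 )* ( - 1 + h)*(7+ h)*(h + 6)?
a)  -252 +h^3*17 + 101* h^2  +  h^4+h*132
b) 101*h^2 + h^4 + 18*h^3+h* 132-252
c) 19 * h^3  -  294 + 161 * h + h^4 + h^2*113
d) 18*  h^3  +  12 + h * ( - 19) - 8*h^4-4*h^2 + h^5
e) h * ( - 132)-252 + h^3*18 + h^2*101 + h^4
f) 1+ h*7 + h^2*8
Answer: b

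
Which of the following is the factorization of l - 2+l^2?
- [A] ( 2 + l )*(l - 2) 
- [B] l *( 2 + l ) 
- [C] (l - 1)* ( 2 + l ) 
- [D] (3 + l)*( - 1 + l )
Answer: C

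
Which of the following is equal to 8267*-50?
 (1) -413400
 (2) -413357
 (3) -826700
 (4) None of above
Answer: 4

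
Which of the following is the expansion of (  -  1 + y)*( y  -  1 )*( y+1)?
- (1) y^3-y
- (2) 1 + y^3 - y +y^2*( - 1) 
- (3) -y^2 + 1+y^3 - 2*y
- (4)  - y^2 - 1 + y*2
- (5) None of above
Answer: 2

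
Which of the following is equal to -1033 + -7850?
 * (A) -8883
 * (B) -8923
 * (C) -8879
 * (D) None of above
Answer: A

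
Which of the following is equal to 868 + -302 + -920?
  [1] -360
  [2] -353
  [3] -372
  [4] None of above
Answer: 4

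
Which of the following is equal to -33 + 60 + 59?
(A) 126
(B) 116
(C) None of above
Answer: C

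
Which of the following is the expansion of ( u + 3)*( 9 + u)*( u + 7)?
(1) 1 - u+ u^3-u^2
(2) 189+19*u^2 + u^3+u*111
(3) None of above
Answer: 2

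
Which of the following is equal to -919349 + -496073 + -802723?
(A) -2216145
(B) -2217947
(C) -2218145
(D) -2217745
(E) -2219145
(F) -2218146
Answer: C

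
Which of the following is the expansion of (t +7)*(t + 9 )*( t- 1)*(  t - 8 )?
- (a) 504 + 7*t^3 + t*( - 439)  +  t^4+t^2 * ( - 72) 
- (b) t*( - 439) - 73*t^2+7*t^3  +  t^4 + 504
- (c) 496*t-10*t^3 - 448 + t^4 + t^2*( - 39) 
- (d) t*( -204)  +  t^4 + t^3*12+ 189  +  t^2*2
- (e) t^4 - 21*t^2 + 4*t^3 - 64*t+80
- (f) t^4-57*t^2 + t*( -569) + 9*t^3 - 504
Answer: b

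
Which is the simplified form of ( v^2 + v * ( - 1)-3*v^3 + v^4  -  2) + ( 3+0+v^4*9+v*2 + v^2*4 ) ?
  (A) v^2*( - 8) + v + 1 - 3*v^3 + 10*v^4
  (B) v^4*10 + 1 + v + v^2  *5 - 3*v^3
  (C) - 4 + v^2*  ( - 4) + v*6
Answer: B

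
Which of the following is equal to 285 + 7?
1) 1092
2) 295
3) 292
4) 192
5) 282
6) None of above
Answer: 3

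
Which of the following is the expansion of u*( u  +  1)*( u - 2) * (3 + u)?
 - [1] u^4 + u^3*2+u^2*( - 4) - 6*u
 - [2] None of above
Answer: 2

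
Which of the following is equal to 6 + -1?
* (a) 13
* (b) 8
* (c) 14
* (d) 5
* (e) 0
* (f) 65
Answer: d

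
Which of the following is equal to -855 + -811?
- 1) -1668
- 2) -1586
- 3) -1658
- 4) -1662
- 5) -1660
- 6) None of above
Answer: 6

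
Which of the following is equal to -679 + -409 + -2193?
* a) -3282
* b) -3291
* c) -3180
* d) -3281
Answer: d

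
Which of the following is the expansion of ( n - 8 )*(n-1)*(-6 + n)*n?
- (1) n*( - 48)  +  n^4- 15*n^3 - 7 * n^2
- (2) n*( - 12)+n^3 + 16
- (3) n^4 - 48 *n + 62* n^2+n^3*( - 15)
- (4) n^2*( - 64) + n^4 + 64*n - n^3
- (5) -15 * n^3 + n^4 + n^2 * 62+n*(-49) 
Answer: 3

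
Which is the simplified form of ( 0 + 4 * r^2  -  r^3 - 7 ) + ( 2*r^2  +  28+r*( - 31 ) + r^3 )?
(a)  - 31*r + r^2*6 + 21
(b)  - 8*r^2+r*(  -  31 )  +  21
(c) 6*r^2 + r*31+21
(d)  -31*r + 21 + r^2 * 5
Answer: a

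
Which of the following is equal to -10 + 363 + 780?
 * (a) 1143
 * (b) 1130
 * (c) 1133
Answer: c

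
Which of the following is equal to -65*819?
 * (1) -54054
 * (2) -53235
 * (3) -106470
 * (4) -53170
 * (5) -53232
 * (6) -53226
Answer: 2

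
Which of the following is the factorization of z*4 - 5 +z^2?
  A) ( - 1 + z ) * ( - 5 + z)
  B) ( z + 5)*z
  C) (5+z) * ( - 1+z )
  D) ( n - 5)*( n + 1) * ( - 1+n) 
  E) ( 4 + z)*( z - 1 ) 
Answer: C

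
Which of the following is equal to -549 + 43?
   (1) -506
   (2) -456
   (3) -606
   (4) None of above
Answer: 1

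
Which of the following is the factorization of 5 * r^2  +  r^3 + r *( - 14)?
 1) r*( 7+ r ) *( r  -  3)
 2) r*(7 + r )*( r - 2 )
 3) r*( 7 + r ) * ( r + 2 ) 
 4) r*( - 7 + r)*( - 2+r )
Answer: 2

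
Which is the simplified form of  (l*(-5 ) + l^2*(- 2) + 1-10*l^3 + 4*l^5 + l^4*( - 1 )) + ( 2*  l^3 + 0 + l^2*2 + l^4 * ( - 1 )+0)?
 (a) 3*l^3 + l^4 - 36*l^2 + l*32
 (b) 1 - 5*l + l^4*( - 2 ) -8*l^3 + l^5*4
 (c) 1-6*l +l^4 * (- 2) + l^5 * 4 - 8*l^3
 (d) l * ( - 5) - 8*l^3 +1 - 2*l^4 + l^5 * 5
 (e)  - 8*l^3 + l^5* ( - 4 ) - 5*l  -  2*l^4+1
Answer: b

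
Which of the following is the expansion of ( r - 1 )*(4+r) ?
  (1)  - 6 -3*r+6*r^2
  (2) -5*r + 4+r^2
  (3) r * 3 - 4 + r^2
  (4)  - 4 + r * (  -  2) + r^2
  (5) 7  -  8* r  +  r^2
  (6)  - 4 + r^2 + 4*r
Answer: 3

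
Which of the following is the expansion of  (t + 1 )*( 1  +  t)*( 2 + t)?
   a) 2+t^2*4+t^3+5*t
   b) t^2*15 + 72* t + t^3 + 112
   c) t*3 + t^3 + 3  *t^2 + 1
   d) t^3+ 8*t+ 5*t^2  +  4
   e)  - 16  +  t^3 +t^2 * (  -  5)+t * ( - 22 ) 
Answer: a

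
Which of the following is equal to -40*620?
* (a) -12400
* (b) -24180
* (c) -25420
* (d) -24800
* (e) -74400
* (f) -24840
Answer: d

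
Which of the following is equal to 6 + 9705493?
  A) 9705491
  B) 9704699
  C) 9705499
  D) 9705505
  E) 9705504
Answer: C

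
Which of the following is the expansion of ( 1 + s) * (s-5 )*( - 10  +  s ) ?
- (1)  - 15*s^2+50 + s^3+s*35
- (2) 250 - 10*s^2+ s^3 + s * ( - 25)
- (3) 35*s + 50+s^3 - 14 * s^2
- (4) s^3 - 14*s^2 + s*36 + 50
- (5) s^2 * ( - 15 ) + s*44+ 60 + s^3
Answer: 3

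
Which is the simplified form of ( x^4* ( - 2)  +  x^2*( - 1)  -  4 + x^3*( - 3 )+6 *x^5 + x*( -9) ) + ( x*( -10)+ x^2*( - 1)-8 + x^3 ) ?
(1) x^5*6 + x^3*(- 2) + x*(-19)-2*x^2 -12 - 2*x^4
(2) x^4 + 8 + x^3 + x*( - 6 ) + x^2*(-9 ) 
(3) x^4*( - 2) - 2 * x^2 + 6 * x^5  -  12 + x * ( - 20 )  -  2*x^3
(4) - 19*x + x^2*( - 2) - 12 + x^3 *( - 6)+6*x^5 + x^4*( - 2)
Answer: 1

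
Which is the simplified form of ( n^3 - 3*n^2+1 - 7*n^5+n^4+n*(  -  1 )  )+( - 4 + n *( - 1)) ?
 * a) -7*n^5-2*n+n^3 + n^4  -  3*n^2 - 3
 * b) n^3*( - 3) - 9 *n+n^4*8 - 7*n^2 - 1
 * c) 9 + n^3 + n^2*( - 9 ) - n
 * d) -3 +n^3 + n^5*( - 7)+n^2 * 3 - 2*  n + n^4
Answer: a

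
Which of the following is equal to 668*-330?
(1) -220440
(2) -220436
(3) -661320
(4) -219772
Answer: 1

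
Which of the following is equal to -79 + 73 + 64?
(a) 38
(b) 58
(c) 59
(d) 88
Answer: b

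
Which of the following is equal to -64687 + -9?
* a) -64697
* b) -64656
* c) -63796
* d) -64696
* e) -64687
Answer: d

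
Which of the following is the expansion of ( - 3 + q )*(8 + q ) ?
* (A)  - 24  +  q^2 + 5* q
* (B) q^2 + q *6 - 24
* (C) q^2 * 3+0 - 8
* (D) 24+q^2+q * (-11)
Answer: A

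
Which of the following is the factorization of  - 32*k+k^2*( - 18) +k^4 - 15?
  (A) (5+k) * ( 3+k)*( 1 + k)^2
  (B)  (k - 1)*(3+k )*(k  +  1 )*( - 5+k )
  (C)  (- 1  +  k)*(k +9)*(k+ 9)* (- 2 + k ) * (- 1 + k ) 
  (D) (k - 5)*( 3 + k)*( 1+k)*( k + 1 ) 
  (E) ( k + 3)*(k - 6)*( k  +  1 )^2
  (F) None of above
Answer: D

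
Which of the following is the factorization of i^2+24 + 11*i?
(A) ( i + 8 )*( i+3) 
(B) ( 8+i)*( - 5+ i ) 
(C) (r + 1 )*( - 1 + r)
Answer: A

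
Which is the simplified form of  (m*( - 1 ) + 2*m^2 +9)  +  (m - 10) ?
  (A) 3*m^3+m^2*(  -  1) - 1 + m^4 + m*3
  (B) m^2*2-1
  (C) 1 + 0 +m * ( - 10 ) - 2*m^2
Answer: B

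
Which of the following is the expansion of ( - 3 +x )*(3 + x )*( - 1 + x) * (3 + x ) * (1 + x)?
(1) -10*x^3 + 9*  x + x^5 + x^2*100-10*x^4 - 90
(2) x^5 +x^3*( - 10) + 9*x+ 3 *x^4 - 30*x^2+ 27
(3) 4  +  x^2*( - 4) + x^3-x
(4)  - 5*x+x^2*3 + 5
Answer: 2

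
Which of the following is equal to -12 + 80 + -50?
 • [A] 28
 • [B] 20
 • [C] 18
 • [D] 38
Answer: C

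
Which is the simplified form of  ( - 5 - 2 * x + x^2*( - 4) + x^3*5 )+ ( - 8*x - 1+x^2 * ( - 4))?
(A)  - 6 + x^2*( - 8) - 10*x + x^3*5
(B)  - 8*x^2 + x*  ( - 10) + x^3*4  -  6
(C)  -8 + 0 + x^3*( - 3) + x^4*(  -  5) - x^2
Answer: A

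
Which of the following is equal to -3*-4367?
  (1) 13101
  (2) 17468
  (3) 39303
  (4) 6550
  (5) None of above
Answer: 1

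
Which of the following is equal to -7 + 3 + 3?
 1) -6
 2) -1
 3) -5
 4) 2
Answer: 2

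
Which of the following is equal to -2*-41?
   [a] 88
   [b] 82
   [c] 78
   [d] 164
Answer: b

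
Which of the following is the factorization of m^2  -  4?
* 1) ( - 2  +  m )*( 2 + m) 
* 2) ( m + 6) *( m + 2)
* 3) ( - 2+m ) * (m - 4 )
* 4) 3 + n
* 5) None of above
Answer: 1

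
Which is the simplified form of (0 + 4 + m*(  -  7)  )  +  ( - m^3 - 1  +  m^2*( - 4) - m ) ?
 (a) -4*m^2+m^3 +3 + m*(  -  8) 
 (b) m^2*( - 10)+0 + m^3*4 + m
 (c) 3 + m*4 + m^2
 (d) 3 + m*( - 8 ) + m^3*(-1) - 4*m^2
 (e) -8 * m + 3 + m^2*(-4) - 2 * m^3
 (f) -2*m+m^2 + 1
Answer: d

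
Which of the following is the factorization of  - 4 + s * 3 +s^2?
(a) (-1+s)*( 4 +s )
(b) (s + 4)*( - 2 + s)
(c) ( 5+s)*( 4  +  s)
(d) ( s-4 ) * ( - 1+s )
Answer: a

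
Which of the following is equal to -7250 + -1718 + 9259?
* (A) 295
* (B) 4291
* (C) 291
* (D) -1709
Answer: C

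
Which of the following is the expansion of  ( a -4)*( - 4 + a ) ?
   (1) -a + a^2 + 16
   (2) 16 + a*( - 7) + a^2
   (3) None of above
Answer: 3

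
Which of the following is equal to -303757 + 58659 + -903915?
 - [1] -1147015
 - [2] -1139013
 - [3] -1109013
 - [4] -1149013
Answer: 4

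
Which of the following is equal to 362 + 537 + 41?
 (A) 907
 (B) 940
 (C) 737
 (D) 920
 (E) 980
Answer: B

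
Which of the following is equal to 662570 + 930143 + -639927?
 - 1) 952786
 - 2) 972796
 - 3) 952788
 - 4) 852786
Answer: 1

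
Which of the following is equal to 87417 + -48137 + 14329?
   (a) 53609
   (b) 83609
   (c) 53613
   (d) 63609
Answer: a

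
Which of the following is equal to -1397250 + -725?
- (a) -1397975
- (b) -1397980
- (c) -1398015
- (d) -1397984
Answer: a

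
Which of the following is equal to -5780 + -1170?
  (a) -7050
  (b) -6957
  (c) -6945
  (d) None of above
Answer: d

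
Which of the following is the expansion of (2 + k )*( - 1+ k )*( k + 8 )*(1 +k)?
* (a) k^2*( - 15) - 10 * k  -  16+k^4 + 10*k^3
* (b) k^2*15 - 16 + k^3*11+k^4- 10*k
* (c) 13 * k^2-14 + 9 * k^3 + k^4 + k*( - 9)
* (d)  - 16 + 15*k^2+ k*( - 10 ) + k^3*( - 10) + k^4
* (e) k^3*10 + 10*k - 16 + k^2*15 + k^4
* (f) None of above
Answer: f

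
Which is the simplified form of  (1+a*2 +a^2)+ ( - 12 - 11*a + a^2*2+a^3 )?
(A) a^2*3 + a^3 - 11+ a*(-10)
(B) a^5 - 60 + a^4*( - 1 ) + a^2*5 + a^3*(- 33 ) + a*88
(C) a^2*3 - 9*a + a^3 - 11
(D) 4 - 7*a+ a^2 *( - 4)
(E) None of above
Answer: C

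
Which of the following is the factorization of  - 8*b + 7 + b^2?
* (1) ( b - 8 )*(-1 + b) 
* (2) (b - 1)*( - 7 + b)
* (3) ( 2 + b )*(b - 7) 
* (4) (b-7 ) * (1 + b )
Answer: 2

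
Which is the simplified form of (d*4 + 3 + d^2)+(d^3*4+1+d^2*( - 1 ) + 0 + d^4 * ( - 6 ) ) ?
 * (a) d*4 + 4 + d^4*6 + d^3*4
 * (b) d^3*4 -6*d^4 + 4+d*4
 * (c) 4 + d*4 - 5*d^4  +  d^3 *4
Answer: b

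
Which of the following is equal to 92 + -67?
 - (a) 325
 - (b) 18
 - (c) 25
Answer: c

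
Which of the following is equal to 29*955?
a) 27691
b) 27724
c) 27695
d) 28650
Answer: c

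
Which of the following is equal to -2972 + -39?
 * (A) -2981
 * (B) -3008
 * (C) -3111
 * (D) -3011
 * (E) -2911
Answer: D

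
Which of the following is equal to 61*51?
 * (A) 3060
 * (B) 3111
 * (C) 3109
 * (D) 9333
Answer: B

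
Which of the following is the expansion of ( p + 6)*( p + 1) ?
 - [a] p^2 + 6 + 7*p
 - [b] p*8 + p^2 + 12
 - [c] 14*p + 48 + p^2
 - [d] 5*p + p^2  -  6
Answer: a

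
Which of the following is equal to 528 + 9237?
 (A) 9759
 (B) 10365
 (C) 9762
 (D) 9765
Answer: D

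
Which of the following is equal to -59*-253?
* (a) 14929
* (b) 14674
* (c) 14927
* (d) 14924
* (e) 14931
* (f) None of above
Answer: c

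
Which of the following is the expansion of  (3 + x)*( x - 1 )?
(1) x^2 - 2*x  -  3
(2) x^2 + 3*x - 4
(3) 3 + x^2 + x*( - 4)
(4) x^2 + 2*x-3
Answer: 4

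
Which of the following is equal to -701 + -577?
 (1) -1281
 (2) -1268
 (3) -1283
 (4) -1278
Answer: 4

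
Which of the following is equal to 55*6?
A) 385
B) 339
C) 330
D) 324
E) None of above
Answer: C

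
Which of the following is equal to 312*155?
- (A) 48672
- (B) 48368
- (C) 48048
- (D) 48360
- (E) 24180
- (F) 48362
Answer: D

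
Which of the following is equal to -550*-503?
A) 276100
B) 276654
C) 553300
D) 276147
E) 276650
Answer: E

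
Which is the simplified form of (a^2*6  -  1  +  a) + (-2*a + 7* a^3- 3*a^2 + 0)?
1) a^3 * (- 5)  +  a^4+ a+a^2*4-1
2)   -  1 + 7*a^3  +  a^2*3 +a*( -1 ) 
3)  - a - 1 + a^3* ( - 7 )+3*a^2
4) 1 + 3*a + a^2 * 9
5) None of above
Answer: 2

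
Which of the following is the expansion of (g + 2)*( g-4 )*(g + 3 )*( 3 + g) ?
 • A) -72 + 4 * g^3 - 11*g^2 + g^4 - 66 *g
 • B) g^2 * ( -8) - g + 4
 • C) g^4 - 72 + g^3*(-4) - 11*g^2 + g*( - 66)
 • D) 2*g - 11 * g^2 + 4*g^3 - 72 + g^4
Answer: A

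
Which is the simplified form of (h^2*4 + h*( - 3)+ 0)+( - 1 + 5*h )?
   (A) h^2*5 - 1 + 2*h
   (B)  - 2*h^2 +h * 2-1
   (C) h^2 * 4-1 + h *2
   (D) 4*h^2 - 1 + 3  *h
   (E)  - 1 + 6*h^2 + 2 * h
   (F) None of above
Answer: C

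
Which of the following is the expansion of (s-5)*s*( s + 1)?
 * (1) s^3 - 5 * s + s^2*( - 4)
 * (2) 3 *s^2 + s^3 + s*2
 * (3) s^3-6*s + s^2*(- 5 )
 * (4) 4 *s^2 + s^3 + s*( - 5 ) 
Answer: 1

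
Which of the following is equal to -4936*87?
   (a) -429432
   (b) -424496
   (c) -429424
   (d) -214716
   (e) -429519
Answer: a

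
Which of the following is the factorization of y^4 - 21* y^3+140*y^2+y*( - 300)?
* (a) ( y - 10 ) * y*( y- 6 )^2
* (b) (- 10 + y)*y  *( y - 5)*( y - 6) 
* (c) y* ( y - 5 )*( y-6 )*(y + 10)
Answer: b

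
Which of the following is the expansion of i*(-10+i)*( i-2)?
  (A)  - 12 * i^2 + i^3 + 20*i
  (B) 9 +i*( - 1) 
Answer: A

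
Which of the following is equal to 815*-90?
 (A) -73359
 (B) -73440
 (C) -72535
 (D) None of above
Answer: D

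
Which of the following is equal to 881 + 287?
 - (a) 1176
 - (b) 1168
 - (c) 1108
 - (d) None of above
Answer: b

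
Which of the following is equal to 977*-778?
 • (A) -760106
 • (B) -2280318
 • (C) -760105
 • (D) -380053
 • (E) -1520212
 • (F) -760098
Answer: A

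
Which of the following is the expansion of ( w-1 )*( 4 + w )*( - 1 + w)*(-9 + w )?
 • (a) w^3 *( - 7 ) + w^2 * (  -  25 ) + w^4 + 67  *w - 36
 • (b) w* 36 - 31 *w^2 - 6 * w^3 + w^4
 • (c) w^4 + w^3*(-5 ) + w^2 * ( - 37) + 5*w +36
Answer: a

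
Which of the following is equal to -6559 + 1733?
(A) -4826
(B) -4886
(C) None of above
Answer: A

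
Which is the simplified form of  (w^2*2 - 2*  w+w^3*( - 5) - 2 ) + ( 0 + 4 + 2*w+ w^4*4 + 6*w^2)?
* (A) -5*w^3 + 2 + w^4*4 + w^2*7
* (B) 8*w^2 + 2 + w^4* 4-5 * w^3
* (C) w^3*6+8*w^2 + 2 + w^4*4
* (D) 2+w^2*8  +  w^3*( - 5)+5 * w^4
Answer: B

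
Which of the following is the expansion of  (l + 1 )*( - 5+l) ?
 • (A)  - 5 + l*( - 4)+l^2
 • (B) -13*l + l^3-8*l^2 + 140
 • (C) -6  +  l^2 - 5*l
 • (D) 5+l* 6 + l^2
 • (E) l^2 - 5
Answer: A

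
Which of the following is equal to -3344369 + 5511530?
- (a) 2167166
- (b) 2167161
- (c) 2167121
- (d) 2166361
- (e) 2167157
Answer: b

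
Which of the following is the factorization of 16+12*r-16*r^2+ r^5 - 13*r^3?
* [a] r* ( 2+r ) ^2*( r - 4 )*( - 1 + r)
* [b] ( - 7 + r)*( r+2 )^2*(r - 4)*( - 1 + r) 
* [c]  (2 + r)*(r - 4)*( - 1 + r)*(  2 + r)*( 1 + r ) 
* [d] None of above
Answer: c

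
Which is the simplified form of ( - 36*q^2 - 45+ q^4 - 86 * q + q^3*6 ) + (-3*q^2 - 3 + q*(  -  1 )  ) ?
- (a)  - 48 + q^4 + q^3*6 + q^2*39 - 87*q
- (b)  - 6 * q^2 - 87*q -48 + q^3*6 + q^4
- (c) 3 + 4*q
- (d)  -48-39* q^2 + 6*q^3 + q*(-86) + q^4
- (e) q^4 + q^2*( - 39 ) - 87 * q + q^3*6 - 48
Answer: e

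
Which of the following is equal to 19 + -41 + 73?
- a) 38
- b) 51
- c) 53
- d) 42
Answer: b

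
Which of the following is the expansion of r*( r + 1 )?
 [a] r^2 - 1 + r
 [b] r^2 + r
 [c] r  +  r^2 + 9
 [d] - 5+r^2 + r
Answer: b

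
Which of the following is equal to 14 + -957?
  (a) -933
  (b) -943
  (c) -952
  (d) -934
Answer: b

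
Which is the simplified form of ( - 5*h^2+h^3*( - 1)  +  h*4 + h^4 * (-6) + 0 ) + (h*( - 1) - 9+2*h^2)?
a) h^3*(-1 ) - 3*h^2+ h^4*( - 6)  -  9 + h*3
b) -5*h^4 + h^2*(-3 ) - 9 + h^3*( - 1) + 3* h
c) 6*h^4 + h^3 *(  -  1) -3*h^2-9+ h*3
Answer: a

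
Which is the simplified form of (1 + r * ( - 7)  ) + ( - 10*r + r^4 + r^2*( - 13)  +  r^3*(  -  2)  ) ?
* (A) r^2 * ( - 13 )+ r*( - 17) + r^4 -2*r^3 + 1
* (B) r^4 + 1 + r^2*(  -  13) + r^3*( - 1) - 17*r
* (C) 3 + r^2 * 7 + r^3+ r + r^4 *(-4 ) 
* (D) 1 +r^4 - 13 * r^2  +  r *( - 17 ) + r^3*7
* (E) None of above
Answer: A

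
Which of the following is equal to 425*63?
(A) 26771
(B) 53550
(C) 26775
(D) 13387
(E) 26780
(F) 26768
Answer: C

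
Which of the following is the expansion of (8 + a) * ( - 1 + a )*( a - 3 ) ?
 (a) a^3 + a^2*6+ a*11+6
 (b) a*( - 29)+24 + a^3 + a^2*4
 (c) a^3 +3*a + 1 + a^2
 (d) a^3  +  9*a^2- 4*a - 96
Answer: b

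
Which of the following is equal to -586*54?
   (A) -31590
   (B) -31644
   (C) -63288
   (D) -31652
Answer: B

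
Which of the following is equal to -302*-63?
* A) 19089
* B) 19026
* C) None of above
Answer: B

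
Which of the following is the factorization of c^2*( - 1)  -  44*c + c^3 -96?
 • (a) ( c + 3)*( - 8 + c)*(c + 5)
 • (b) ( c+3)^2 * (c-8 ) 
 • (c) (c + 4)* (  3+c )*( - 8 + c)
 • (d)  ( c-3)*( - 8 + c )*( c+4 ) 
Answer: c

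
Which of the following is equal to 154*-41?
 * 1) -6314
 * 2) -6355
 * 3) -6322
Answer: 1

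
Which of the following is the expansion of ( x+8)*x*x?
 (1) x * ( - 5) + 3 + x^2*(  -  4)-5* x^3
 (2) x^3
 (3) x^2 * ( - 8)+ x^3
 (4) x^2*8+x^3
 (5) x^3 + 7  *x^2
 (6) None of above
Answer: 4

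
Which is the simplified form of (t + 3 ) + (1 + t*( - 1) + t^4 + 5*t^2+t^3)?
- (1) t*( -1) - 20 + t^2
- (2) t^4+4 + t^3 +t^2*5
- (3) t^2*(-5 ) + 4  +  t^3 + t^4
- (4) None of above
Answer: 2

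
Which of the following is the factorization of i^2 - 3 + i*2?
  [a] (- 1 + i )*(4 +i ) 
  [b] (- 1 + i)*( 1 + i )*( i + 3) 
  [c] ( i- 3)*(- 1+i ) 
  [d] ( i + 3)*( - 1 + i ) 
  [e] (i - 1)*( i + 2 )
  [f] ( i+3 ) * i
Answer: d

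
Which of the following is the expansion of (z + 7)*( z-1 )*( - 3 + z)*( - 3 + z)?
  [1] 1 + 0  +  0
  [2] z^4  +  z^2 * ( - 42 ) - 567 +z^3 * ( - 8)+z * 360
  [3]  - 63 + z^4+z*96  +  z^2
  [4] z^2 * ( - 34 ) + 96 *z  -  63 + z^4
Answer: 4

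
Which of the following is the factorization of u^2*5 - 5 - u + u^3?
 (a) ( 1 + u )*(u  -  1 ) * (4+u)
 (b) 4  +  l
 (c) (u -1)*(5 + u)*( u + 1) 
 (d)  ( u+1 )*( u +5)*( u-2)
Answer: c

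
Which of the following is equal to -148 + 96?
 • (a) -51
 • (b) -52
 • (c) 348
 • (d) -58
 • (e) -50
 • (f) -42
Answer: b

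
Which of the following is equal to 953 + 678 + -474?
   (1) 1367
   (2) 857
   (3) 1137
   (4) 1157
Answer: 4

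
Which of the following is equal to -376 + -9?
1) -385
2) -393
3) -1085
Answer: 1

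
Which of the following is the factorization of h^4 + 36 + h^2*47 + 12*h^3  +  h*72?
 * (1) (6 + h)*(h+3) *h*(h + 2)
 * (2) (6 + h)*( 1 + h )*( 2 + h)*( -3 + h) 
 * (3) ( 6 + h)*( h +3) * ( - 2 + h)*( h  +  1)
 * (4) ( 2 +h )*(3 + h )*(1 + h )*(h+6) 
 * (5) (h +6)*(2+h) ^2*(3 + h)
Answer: 4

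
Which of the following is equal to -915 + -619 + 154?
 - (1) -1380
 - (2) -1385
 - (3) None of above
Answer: 1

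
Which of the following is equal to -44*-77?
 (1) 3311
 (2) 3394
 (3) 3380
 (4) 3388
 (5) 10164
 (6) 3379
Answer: 4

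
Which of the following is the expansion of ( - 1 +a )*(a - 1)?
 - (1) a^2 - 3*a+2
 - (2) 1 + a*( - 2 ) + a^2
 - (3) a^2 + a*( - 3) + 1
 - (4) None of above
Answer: 2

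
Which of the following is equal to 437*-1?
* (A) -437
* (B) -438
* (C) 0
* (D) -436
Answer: A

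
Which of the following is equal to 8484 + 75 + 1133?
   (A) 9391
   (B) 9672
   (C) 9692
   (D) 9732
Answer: C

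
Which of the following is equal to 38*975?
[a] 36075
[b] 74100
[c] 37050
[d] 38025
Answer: c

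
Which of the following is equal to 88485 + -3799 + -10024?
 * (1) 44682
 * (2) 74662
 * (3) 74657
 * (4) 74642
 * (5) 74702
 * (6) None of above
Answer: 2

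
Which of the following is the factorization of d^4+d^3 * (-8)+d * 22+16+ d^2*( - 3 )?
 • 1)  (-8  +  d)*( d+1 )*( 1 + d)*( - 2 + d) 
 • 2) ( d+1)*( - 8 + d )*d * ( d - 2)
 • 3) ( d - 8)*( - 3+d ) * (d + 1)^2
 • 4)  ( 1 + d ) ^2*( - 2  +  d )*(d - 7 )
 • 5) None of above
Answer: 1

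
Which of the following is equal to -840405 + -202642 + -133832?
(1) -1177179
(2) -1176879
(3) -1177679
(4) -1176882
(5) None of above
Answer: 2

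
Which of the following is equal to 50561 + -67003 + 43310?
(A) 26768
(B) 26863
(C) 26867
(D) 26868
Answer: D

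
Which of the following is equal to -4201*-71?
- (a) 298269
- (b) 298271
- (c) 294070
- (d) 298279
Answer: b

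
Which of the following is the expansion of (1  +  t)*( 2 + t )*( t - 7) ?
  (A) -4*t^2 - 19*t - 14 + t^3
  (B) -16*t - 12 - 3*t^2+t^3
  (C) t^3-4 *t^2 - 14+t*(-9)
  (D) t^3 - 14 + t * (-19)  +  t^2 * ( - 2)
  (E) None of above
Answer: A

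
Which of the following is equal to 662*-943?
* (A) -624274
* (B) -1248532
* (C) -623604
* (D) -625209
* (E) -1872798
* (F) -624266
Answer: F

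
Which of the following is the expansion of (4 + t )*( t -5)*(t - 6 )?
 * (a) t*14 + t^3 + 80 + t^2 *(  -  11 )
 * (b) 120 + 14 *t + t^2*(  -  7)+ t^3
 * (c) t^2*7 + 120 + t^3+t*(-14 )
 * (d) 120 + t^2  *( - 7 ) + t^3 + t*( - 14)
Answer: d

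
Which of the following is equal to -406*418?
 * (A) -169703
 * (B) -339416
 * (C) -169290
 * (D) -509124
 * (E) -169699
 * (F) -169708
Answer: F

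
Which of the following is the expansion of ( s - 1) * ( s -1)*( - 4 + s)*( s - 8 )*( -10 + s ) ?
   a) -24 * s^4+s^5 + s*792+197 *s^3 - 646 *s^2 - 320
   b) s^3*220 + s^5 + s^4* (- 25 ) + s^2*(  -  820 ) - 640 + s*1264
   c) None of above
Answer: a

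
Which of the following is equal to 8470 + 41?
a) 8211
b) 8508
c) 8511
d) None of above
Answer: c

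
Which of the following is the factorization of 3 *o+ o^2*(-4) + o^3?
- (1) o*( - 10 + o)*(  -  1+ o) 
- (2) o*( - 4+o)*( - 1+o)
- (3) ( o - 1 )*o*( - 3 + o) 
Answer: 3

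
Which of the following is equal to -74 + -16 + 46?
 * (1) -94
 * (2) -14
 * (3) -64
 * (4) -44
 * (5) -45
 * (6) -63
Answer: 4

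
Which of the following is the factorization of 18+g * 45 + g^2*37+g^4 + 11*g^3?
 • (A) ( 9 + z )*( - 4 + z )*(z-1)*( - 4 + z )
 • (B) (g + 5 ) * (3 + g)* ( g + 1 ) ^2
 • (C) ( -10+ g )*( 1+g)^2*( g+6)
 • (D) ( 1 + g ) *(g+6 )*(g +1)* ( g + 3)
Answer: D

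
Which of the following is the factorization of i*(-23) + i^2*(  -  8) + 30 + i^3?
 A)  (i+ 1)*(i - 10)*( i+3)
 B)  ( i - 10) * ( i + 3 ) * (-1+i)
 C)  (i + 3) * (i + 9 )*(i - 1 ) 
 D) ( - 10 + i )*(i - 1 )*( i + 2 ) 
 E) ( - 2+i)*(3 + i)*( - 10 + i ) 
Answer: B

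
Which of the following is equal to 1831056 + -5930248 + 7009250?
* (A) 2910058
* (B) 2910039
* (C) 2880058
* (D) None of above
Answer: A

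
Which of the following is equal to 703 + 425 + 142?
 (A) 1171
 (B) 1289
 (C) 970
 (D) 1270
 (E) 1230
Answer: D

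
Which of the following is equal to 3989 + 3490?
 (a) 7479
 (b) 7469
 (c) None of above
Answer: a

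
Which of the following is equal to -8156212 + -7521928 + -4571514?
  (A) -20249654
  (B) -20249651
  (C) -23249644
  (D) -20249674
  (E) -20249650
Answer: A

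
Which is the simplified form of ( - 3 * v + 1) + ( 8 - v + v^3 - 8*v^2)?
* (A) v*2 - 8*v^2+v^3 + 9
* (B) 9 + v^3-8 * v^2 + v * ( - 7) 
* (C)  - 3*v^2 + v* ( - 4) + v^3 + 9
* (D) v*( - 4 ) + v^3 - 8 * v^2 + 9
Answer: D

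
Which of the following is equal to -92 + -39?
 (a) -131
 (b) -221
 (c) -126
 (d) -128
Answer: a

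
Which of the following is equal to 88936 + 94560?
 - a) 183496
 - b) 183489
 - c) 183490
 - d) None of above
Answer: a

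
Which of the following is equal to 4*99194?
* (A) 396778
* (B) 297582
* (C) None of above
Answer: C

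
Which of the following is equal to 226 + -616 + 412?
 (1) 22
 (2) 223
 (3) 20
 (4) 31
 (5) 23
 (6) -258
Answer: 1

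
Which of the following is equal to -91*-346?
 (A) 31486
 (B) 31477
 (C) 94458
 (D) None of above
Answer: A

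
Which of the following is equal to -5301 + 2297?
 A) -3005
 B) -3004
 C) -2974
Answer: B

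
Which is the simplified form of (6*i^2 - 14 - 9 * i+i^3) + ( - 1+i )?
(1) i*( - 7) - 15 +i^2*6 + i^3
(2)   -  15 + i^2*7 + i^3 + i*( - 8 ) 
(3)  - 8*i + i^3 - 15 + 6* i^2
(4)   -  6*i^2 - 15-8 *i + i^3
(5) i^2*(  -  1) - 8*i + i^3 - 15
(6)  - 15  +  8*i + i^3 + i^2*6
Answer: 3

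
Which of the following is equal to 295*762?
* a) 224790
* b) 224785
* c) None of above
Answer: a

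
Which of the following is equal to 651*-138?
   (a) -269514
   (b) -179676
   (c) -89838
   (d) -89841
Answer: c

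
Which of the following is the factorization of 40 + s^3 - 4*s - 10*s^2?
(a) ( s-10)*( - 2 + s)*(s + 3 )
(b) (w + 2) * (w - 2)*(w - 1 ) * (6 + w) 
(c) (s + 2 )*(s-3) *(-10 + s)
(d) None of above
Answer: d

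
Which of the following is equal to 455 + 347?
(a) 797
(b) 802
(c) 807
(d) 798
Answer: b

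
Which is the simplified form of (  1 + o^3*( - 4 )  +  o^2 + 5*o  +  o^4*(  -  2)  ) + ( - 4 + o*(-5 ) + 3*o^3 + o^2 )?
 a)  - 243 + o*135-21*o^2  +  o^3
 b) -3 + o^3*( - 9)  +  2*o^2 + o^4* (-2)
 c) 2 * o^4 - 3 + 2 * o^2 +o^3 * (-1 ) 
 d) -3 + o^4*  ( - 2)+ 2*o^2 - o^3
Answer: d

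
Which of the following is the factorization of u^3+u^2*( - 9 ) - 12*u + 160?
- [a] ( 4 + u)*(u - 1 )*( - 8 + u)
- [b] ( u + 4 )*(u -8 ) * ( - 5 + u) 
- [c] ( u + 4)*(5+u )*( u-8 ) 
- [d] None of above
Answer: b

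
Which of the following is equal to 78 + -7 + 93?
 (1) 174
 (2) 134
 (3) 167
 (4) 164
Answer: 4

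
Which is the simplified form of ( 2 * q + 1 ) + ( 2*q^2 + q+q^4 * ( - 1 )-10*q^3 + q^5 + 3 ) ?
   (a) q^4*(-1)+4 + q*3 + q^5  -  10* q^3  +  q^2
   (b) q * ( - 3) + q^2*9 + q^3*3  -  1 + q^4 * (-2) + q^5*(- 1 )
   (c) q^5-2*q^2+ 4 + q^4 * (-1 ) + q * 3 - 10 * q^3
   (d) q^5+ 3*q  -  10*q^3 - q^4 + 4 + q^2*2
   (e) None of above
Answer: d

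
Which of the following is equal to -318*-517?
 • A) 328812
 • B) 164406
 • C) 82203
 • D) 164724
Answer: B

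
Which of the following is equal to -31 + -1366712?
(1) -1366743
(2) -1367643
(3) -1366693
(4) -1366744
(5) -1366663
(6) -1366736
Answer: 1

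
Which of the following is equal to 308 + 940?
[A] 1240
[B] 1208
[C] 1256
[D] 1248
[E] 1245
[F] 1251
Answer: D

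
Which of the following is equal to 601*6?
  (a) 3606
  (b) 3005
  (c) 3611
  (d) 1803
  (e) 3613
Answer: a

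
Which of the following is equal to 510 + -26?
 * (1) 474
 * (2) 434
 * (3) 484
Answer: 3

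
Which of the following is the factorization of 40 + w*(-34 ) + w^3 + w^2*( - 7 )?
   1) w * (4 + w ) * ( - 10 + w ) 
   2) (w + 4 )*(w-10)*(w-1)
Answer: 2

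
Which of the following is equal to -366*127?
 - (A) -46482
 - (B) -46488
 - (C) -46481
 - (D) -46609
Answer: A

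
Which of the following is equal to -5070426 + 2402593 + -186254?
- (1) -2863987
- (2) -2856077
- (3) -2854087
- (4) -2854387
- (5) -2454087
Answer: 3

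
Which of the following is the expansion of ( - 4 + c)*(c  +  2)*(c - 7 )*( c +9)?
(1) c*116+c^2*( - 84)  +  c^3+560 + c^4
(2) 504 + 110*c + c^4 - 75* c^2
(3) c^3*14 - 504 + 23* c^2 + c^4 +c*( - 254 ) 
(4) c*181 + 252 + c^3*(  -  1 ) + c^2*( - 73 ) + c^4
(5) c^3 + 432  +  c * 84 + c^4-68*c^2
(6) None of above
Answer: 2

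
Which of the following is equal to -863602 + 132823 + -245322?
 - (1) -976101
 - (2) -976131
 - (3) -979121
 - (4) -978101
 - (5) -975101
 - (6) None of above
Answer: 1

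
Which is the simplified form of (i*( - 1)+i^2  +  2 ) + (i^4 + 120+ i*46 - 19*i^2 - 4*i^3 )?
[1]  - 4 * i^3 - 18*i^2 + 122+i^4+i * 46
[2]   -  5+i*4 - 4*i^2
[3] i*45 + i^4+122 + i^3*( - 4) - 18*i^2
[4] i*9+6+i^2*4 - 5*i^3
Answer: 3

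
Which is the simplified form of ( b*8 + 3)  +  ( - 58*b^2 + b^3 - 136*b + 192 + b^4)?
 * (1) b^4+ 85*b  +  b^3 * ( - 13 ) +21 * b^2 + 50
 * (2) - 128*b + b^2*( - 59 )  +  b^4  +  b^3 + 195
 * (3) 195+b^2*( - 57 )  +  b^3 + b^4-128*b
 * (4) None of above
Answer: 4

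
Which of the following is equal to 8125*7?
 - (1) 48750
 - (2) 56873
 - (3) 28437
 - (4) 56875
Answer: 4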